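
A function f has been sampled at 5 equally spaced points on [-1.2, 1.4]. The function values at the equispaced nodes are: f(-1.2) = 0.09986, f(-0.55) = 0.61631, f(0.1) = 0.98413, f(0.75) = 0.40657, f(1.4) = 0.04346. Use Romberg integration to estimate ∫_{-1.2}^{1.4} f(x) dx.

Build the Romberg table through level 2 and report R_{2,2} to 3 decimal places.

R_{0,0} (trapezoid, 1 panel, h=2.6000): 0.18632
R_{1,0} (trapezoid, 2 panels, h=1.3000): 1.37253
R_{2,0} (trapezoid, 4 panels, h=0.6500): 1.35114
R_{1,1} = 1.37253 + (1.37253 − 0.18632)/3 = 1.76793
R_{2,1} = 1.35114 + (1.35114 − 1.37253)/3 = 1.34401
R_{2,2} = 1.34401 + (1.34401 − 1.76793)/15 = 1.31575

1.316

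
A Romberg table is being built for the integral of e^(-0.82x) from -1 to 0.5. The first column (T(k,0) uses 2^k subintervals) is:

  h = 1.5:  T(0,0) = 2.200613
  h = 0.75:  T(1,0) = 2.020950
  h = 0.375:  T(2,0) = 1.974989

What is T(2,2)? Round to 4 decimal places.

Richardson extrapolation on the trapezoidal column (denominator 4−1=3):
T(1,1) = (4·2.020950 − 2.200613) / 3 = 1.961062
T(2,1) = (4·1.974989 − 2.020950) / 3 = 1.959669
T(2,2) = (16·1.959669 − 1.961062) / 15 = 1.959576

1.9596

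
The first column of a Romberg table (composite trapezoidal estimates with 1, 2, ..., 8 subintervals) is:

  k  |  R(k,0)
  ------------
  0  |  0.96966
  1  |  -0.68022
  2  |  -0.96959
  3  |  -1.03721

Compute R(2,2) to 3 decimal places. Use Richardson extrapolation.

Richardson extrapolation on the trapezoidal column (denominator 4−1=3):
R(1,1) = (4·(-0.68022) − 0.96966) / 3 = -1.23018
R(2,1) = -0.96959 + (-0.96959 − (-0.68022))/3 = -1.06605
R(2,2) = (16·(-1.06605) − (-1.23018)) / 15 = -1.05511

-1.055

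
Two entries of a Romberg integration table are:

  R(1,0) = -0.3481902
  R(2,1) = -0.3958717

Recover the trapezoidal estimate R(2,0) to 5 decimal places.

From R(2,1) = (4·R(2,0) − R(1,0))/3, solve for R(2,0):
4·R(2,0) = 3·(-0.3958717) + (-0.3481902) = -1.5358053
R(2,0) = -0.3839513

-0.38395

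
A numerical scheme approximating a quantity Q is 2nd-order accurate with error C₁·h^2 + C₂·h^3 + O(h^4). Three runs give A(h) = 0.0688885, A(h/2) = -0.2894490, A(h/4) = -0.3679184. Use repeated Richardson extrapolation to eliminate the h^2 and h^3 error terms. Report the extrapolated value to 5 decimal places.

First eliminate the h^2 term (factor 2^2 = 4):
  B₁ = (4·(-0.2894490) − 0.0688885)/3 = -0.4088948
  B₂ = (4·(-0.3679184) − (-0.2894490))/3 = -0.3940749
Then eliminate the h^3 term (factor 2^3 = 8):
  (8·(-0.3940749) − (-0.4088948))/7 = -0.3919578

-0.39196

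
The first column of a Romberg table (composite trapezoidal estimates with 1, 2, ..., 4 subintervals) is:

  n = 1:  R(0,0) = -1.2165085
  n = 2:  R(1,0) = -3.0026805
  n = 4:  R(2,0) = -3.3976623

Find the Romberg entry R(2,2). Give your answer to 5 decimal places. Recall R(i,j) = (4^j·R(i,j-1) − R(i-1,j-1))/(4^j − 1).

R(1,1) = -3.0026805 + (-3.0026805 − (-1.2165085))/3 = -3.5980712
R(2,1) = (4·(-3.3976623) − (-3.0026805)) / 3 = -3.5293229
R(2,2) = -3.5293229 + (-3.5293229 − (-3.5980712))/15 = -3.5247397

-3.52474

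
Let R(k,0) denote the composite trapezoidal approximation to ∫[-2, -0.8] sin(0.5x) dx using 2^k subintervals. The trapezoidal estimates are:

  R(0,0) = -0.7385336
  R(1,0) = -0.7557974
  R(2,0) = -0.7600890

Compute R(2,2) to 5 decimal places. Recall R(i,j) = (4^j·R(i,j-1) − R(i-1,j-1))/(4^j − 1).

R(1,1) = -0.7557974 + (-0.7557974 − (-0.7385336))/3 = -0.7615520
R(2,1) = -0.7600890 + (-0.7600890 − (-0.7557974))/3 = -0.7615195
R(2,2) = -0.7615195 + (-0.7615195 − (-0.7615520))/15 = -0.7615173

-0.76152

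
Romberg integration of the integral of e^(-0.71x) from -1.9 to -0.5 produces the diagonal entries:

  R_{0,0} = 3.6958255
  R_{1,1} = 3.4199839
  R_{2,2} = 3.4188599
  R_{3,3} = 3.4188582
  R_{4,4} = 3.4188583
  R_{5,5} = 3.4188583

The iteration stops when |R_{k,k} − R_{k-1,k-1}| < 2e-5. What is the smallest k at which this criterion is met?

|R_{1,1} − R_{0,0}| = 0.2758416 ≥ 2e-5
|R_{2,2} − R_{1,1}| = 0.0011240 ≥ 2e-5
|R_{3,3} − R_{2,2}| = 0.0000017 < 2e-5

k = 3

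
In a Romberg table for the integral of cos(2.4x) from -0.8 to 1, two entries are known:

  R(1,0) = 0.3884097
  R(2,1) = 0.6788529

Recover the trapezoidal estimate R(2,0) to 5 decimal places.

From R(2,1) = (4·R(2,0) − R(1,0))/3, solve for R(2,0):
4·R(2,0) = 3·0.6788529 + 0.3884097 = 2.4249684
R(2,0) = 0.6062421

0.60624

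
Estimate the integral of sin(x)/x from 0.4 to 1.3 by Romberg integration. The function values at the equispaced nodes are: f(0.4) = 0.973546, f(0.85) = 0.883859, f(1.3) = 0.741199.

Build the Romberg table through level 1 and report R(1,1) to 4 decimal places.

0.7875

R(0,0) (trapezoid, 1 panel, h=0.9000): 0.771635
R(1,0) (trapezoid, 2 panels, h=0.4500): 0.783554
R(1,1) = 0.783554 + (0.783554 − 0.771635)/3 = 0.787527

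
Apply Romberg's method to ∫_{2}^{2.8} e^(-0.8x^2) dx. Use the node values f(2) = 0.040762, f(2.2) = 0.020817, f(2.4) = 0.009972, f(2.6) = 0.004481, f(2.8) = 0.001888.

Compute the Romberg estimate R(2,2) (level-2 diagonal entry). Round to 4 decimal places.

0.0109

R(0,0) (trapezoid, 1 panel, h=0.8000): 0.017060
R(1,0) (trapezoid, 2 panels, h=0.4000): 0.012519
R(2,0) (trapezoid, 4 panels, h=0.2000): 0.011319
R(1,1) = 0.012519 + (0.012519 − 0.017060)/3 = 0.011005
R(2,1) = 0.011319 + (0.011319 − 0.012519)/3 = 0.010919
R(2,2) = 0.010919 + (0.010919 − 0.011005)/15 = 0.010913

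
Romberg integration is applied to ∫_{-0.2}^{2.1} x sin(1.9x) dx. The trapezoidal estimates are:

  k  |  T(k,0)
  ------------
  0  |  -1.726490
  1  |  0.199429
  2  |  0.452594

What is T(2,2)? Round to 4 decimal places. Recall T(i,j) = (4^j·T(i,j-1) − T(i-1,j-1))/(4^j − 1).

T(1,1) = (4·0.199429 − (-1.726490)) / 3 = 0.841402
T(2,1) = (4·0.452594 − 0.199429) / 3 = 0.536982
T(2,2) = 0.536982 + (0.536982 − 0.841402)/15 = 0.516687

0.5167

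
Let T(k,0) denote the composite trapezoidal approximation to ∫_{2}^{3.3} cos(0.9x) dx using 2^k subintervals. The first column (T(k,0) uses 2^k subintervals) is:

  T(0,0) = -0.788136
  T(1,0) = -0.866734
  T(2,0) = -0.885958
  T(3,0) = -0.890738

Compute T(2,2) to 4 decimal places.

Richardson extrapolation on the trapezoidal column (denominator 4−1=3):
T(1,1) = (4·(-0.866734) − (-0.788136)) / 3 = -0.892933
T(2,1) = (4·(-0.885958) − (-0.866734)) / 3 = -0.892366
T(2,2) = -0.892366 + (-0.892366 − (-0.892933))/15 = -0.892328

-0.8923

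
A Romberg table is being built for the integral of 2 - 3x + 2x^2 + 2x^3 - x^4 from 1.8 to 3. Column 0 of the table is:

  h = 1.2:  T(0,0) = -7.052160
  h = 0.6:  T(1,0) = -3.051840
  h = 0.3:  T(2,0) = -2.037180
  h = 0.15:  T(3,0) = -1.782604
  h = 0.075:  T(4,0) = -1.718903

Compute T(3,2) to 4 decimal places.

-1.6977

T(2,1) = -2.037180 + (-2.037180 − (-3.051840))/3 = -1.698960
T(3,1) = -1.782604 + (-1.782604 − (-2.037180))/3 = -1.697745
T(3,2) = (16·(-1.697745) − (-1.698960)) / 15 = -1.697664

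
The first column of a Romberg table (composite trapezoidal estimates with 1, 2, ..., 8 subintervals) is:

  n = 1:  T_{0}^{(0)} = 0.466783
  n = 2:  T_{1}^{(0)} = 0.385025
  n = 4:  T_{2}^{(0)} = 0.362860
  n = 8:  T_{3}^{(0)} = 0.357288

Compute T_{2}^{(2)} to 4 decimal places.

Richardson extrapolation on the trapezoidal column (denominator 4−1=3):
T_{1}^{(1)} = (4·0.385025 − 0.466783) / 3 = 0.357772
T_{2}^{(1)} = (4·0.362860 − 0.385025) / 3 = 0.355472
T_{2}^{(2)} = 0.355472 + (0.355472 − 0.357772)/15 = 0.355319
(Column j=1 coincides with Simpson's rule on the same nodes.)

0.3553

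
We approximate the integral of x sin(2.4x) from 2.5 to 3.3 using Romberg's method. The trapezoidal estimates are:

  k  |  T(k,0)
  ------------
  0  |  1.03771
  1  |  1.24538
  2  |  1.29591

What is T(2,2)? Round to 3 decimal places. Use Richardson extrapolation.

1.313

T(1,1) = 1.24538 + (1.24538 − 1.03771)/3 = 1.31460
T(2,1) = 1.29591 + (1.29591 − 1.24538)/3 = 1.31275
T(2,2) = (16·1.31275 − 1.31460) / 15 = 1.31263
(Column j=1 coincides with Simpson's rule on the same nodes.)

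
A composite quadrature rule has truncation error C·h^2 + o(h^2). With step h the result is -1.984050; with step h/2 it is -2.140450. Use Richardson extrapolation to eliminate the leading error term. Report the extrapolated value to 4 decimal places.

-2.1926

Extrapolated value = (4·A(h/2) − A(h)) / (4 − 1)
= (4·(-2.140450) − (-1.984050)) / 3
= -6.577750 / 3 = -2.192583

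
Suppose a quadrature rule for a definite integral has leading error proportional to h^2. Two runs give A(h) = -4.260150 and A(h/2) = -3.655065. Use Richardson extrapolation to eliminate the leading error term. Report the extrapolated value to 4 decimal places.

The leading error scales as h^2; refining by a factor of 2 reduces it by 2^2 = 4.
Extrapolated value = (4·A(h/2) − A(h)) / (4 − 1)
= (4·(-3.655065) − (-4.260150)) / 3
= -10.360110 / 3 = -3.453370

-3.4534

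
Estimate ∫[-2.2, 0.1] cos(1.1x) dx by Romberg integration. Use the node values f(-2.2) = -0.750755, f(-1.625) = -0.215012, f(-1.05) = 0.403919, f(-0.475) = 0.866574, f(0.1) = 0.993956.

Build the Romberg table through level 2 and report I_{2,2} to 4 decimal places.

0.7002

I_{0,0} (trapezoid, 1 panel, h=2.3000): 0.279681
I_{1,0} (trapezoid, 2 panels, h=1.1500): 0.604347
I_{2,0} (trapezoid, 4 panels, h=0.5750): 0.676822
I_{1,1} = 0.604347 + (0.604347 − 0.279681)/3 = 0.712569
I_{2,1} = 0.676822 + (0.676822 − 0.604347)/3 = 0.700980
I_{2,2} = 0.700980 + (0.700980 − 0.712569)/15 = 0.700207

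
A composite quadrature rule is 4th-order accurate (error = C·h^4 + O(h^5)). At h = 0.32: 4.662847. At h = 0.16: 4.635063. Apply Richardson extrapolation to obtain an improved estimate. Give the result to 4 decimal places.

Extrapolated value = (16·A(h/2) − A(h)) / (16 − 1)
= (16·4.635063 − 4.662847) / 15
= 69.498161 / 15 = 4.633211

4.6332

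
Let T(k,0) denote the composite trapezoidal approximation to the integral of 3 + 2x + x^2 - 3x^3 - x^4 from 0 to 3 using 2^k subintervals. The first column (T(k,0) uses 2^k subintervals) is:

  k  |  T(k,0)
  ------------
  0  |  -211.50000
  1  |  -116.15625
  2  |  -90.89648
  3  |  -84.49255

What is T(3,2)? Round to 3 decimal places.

-82.350

Richardson extrapolation on the trapezoidal column (denominator 4−1=3):
T(2,1) = -90.89648 + (-90.89648 − (-116.15625))/3 = -82.47656
T(3,1) = -84.49255 + (-84.49255 − (-90.89648))/3 = -82.35791
T(3,2) = (16·(-82.35791) − (-82.47656)) / 15 = -82.35000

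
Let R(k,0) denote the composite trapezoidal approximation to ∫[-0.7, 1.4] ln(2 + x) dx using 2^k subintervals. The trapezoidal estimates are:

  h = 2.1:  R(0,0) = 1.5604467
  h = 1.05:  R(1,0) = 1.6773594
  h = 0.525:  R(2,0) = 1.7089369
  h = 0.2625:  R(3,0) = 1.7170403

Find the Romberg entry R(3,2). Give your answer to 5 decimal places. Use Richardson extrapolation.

R(2,1) = (4·1.7089369 − 1.6773594) / 3 = 1.7194627
R(3,1) = 1.7170403 + (1.7170403 − 1.7089369)/3 = 1.7197414
R(3,2) = (16·1.7197414 − 1.7194627) / 15 = 1.7197600

1.71976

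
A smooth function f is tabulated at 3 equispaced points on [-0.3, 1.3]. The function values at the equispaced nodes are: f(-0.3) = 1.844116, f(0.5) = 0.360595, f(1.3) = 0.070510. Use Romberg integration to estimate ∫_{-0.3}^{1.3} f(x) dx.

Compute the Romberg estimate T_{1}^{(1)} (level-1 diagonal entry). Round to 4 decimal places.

T_{0}^{(0)} (trapezoid, 1 panel, h=1.6000): 1.531701
T_{1}^{(0)} (trapezoid, 2 panels, h=0.8000): 1.054326
T_{1}^{(1)} = 1.054326 + (1.054326 − 1.531701)/3 = 0.895201

0.8952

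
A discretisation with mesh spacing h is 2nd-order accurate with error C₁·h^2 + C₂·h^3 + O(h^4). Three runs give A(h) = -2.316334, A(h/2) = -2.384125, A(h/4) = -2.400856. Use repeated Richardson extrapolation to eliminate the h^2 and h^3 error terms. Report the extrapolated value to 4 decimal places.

First eliminate the h^2 term (factor 2^2 = 4):
  B₁ = (4·(-2.384125) − (-2.316334))/3 = -2.406722
  B₂ = (4·(-2.400856) − (-2.384125))/3 = -2.406433
Then eliminate the h^3 term (factor 2^3 = 8):
  (8·(-2.406433) − (-2.406722))/7 = -2.406392

-2.4064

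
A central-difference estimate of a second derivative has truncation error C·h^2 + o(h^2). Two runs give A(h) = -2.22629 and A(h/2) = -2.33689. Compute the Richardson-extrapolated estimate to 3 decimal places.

-2.374

The leading error scales as h^2; refining by a factor of 2 reduces it by 2^2 = 4.
Extrapolated value = (4·A(h/2) − A(h)) / (4 − 1)
= (4·(-2.33689) − (-2.22629)) / 3
= -7.12127 / 3 = -2.37376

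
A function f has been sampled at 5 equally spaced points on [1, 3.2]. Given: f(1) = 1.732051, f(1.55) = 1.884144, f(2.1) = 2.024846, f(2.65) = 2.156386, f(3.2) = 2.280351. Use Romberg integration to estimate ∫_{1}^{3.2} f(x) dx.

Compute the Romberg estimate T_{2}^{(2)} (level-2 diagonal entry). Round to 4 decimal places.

4.4411

T_{0}^{(0)} (trapezoid, 1 panel, h=2.2000): 4.413642
T_{1}^{(0)} (trapezoid, 2 panels, h=1.1000): 4.434152
T_{2}^{(0)} (trapezoid, 4 panels, h=0.5500): 4.439367
T_{1}^{(1)} = 4.434152 + (4.434152 − 4.413642)/3 = 4.440989
T_{2}^{(1)} = 4.439367 + (4.439367 − 4.434152)/3 = 4.441105
T_{2}^{(2)} = 4.441105 + (4.441105 − 4.440989)/15 = 4.441113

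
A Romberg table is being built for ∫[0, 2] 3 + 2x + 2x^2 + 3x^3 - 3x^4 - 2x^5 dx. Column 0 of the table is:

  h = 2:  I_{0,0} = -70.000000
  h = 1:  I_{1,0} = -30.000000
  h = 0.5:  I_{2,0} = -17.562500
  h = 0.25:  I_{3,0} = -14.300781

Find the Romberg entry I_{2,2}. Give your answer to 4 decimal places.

-13.2000

Richardson extrapolation on the trapezoidal column (denominator 4−1=3):
I_{1,1} = (4·(-30.000000) − (-70.000000)) / 3 = -16.666667
I_{2,1} = -17.562500 + (-17.562500 − (-30.000000))/3 = -13.416667
I_{2,2} = -13.416667 + (-13.416667 − (-16.666667))/15 = -13.200000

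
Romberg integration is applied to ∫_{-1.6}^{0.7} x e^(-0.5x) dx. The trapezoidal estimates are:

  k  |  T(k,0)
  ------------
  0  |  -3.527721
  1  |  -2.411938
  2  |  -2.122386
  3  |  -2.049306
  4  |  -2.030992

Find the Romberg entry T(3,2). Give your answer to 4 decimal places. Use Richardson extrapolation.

-2.0249

Richardson extrapolation on the trapezoidal column (denominator 4−1=3):
T(2,1) = (4·(-2.122386) − (-2.411938)) / 3 = -2.025869
T(3,1) = -2.049306 + (-2.049306 − (-2.122386))/3 = -2.024946
T(3,2) = (16·(-2.024946) − (-2.025869)) / 15 = -2.024884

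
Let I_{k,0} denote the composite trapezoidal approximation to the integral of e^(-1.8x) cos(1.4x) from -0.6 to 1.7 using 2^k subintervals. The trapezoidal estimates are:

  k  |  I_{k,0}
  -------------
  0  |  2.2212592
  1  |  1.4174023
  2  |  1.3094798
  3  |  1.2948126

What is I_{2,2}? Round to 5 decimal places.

1.28178

Richardson extrapolation on the trapezoidal column (denominator 4−1=3):
I_{1,1} = 1.4174023 + (1.4174023 − 2.2212592)/3 = 1.1494500
I_{2,1} = 1.3094798 + (1.3094798 − 1.4174023)/3 = 1.2735056
I_{2,2} = (16·1.2735056 − 1.1494500) / 15 = 1.2817760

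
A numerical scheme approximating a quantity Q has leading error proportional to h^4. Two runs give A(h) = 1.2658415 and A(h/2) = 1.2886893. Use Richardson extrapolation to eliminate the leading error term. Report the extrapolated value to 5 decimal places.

1.29021

The leading error scales as h^4; refining by a factor of 2 reduces it by 2^4 = 16.
Extrapolated value = (16·A(h/2) − A(h)) / (16 − 1)
= (16·1.2886893 − 1.2658415) / 15
= 19.3531873 / 15 = 1.2902125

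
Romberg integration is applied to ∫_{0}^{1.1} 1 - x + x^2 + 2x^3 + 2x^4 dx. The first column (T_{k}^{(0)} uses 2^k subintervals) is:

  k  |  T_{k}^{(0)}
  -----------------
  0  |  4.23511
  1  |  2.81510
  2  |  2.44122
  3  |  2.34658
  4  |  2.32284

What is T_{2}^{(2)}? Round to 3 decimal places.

2.315

T_{1}^{(1)} = 2.81510 + (2.81510 − 4.23511)/3 = 2.34176
T_{2}^{(1)} = 2.44122 + (2.44122 − 2.81510)/3 = 2.31659
T_{2}^{(2)} = 2.31659 + (2.31659 − 2.34176)/15 = 2.31491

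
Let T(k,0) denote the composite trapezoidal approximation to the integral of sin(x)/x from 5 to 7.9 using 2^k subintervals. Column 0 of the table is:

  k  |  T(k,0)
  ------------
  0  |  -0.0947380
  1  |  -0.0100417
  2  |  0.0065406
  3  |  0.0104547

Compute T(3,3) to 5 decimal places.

Richardson extrapolation on the trapezoidal column (denominator 4−1=3):
T(1,1) = -0.0100417 + (-0.0100417 − (-0.0947380))/3 = 0.0181904
T(2,1) = (4·0.0065406 − (-0.0100417)) / 3 = 0.0120680
T(3,1) = 0.0104547 + (0.0104547 − 0.0065406)/3 = 0.0117594
T(2,2) = (16·0.0120680 − 0.0181904) / 15 = 0.0116598
T(3,2) = (16·0.0117594 − 0.0120680) / 15 = 0.0117388
T(3,3) = 0.0117388 + (0.0117388 − 0.0116598)/63 = 0.0117401

0.01174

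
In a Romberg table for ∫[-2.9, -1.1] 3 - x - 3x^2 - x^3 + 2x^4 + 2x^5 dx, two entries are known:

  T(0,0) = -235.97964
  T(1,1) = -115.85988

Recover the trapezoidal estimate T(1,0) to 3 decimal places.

-145.890

From T(1,1) = (4·T(1,0) − T(0,0))/3, solve for T(1,0):
4·T(1,0) = 3·(-115.85988) + (-235.97964) = -583.55928
T(1,0) = -145.88982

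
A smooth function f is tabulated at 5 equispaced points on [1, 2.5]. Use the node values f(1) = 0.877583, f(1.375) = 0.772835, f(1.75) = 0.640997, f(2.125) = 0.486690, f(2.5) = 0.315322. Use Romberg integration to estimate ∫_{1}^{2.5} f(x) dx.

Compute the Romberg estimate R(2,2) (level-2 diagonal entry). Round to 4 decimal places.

R(0,0) (trapezoid, 1 panel, h=1.5000): 0.894679
R(1,0) (trapezoid, 2 panels, h=0.7500): 0.928087
R(2,0) (trapezoid, 4 panels, h=0.3750): 0.936365
R(1,1) = 0.928087 + (0.928087 − 0.894679)/3 = 0.939223
R(2,1) = 0.936365 + (0.936365 − 0.928087)/3 = 0.939124
R(2,2) = 0.939124 + (0.939124 − 0.939223)/15 = 0.939117

0.9391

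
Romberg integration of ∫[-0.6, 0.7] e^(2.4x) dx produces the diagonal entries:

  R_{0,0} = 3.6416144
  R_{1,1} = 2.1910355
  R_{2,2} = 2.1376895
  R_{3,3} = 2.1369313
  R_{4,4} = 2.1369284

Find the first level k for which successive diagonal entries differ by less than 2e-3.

k = 3

|R_{1,1} − R_{0,0}| = 1.4505789 ≥ 2e-3
|R_{2,2} − R_{1,1}| = 0.0533460 ≥ 2e-3
|R_{3,3} − R_{2,2}| = 0.0007582 < 2e-3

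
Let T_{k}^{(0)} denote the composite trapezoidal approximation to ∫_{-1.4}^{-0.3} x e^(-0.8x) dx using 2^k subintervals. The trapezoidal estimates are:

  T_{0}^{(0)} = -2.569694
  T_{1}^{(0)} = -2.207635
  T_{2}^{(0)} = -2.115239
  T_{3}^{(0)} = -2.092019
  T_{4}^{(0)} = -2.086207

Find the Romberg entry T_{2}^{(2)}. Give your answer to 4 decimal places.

-2.0843

Richardson extrapolation on the trapezoidal column (denominator 4−1=3):
T_{1}^{(1)} = (4·(-2.207635) − (-2.569694)) / 3 = -2.086949
T_{2}^{(1)} = (4·(-2.115239) − (-2.207635)) / 3 = -2.084440
T_{2}^{(2)} = -2.084440 + (-2.084440 − (-2.086949))/15 = -2.084273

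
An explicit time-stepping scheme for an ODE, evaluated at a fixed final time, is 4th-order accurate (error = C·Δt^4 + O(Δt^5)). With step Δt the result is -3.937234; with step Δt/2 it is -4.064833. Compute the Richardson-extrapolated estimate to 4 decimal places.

Extrapolated value = (16·A(Δt/2) − A(Δt)) / (16 − 1)
= (16·(-4.064833) − (-3.937234)) / 15
= -61.100094 / 15 = -4.073340

-4.0733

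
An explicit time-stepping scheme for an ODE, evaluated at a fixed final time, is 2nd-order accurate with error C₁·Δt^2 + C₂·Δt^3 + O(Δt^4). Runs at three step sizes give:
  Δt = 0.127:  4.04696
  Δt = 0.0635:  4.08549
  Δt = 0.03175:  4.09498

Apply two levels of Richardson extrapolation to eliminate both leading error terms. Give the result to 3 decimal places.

4.098

First eliminate the Δt^2 term (factor 2^2 = 4):
  B₁ = (4·4.08549 − 4.04696)/3 = 4.09833
  B₂ = (4·4.09498 − 4.08549)/3 = 4.09814
Then eliminate the Δt^3 term (factor 2^3 = 8):
  (8·4.09814 − 4.09833)/7 = 4.09811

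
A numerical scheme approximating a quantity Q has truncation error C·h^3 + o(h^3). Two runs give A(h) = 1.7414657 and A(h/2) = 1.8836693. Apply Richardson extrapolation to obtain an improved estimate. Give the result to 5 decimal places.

1.90398

The leading error scales as h^3; refining by a factor of 2 reduces it by 2^3 = 8.
Extrapolated value = (8·A(h/2) − A(h)) / (8 − 1)
= (8·1.8836693 − 1.7414657) / 7
= 13.3278887 / 7 = 1.9039841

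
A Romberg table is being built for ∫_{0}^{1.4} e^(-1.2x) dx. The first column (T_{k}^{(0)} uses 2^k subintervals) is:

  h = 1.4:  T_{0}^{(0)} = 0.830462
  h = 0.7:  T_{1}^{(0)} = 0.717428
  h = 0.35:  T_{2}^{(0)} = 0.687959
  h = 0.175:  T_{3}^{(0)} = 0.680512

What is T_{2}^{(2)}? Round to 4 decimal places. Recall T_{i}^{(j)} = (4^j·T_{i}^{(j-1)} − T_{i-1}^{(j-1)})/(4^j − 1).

0.6780

Richardson extrapolation on the trapezoidal column (denominator 4−1=3):
T_{1}^{(1)} = (4·0.717428 − 0.830462) / 3 = 0.679750
T_{2}^{(1)} = 0.687959 + (0.687959 − 0.717428)/3 = 0.678136
T_{2}^{(2)} = (16·0.678136 − 0.679750) / 15 = 0.678028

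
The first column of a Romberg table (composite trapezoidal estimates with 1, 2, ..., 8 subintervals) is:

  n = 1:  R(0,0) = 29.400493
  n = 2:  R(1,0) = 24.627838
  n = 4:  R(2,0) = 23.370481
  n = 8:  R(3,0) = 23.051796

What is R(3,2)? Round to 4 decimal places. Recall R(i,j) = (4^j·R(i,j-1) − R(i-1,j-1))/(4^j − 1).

R(2,1) = (4·23.370481 − 24.627838) / 3 = 22.951362
R(3,1) = 23.051796 + (23.051796 − 23.370481)/3 = 22.945568
R(3,2) = (16·22.945568 − 22.951362) / 15 = 22.945182

22.9452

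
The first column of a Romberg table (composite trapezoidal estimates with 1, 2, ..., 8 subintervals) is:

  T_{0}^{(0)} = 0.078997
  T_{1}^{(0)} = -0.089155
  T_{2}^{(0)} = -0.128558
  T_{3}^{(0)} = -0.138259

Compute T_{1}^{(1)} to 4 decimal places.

-0.1452

Richardson extrapolation on the trapezoidal column (denominator 4−1=3):
T_{1}^{(1)} = -0.089155 + (-0.089155 − 0.078997)/3 = -0.145206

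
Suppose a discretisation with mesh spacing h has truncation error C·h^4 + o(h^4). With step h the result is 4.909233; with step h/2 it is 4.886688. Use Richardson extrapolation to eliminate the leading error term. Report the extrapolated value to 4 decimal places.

Extrapolated value = (16·A(h/2) − A(h)) / (16 − 1)
= (16·4.886688 − 4.909233) / 15
= 73.277775 / 15 = 4.885185

4.8852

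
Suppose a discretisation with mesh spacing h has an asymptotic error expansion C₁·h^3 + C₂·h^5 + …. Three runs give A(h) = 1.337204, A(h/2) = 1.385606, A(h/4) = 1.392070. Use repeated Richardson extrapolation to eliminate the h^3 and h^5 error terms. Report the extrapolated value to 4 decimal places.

1.3930

First eliminate the h^3 term (factor 2^3 = 8):
  B₁ = (8·1.385606 − 1.337204)/7 = 1.392521
  B₂ = (8·1.392070 − 1.385606)/7 = 1.392993
Then eliminate the h^5 term (factor 2^5 = 32):
  (32·1.392993 − 1.392521)/31 = 1.393008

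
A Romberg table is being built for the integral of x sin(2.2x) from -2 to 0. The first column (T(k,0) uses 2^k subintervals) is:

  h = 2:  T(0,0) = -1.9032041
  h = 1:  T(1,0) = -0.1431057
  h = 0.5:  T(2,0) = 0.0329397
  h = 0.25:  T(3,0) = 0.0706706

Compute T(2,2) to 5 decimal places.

0.06816

Richardson extrapolation on the trapezoidal column (denominator 4−1=3):
T(1,1) = (4·(-0.1431057) − (-1.9032041)) / 3 = 0.4435938
T(2,1) = 0.0329397 + (0.0329397 − (-0.1431057))/3 = 0.0916215
T(2,2) = (16·0.0916215 − 0.4435938) / 15 = 0.0681567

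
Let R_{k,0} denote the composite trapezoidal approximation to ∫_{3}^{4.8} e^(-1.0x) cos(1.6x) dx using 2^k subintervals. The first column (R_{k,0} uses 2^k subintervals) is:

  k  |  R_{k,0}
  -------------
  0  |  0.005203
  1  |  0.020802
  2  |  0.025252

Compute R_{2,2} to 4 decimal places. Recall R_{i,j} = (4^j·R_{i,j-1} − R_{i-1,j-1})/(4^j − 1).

0.0268

R_{1,1} = 0.020802 + (0.020802 − 0.005203)/3 = 0.026002
R_{2,1} = (4·0.025252 − 0.020802) / 3 = 0.026735
R_{2,2} = (16·0.026735 − 0.026002) / 15 = 0.026784
(Column j=1 coincides with Simpson's rule on the same nodes.)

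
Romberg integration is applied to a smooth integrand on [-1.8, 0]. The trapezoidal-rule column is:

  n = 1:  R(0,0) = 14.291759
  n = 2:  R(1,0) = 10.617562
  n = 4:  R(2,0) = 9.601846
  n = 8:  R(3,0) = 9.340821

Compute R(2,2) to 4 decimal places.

Richardson extrapolation on the trapezoidal column (denominator 4−1=3):
R(1,1) = (4·10.617562 − 14.291759) / 3 = 9.392830
R(2,1) = (4·9.601846 − 10.617562) / 3 = 9.263274
R(2,2) = (16·9.263274 − 9.392830) / 15 = 9.254637

9.2546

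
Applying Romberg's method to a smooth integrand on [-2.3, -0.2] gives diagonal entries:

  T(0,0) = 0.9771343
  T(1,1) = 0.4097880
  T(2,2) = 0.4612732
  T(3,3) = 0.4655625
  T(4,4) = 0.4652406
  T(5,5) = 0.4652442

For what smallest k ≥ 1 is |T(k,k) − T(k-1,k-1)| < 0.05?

|T(1,1) − T(0,0)| = 0.5673463 ≥ 0.05
|T(2,2) − T(1,1)| = 0.0514852 ≥ 0.05
|T(3,3) − T(2,2)| = 0.0042893 < 0.05

k = 3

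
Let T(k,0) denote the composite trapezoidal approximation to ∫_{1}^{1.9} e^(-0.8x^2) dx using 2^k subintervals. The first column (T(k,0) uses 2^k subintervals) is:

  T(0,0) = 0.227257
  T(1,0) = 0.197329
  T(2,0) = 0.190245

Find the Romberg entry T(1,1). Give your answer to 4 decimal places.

Richardson extrapolation on the trapezoidal column (denominator 4−1=3):
T(1,1) = 0.197329 + (0.197329 − 0.227257)/3 = 0.187353
(Column j=1 coincides with Simpson's rule on the same nodes.)

0.1874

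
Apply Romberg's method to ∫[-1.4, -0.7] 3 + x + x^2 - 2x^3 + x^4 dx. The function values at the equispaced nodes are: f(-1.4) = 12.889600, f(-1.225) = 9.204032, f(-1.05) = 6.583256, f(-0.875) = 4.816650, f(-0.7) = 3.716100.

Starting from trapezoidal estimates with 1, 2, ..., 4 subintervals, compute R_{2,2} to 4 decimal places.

5.0081

R_{0,0} (trapezoid, 1 panel, h=0.7000): 5.811995
R_{1,0} (trapezoid, 2 panels, h=0.3500): 5.210137
R_{2,0} (trapezoid, 4 panels, h=0.1750): 5.058688
R_{1,1} = 5.210137 + (5.210137 − 5.811995)/3 = 5.009518
R_{2,1} = 5.058688 + (5.058688 − 5.210137)/3 = 5.008205
R_{2,2} = 5.008205 + (5.008205 − 5.009518)/15 = 5.008117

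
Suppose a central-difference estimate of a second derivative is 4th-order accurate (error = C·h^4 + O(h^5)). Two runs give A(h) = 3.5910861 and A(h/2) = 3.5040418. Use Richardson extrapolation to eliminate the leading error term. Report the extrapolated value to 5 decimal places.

3.49824

Extrapolated value = (16·A(h/2) − A(h)) / (16 − 1)
= (16·3.5040418 − 3.5910861) / 15
= 52.4735827 / 15 = 3.4982388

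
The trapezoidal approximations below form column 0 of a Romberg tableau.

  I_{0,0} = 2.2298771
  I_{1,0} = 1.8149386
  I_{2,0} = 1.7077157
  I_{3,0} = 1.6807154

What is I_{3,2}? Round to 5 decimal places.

Richardson extrapolation on the trapezoidal column (denominator 4−1=3):
I_{2,1} = 1.7077157 + (1.7077157 − 1.8149386)/3 = 1.6719747
I_{3,1} = 1.6807154 + (1.6807154 − 1.7077157)/3 = 1.6717153
I_{3,2} = (16·1.6717153 − 1.6719747) / 15 = 1.6716980

1.67170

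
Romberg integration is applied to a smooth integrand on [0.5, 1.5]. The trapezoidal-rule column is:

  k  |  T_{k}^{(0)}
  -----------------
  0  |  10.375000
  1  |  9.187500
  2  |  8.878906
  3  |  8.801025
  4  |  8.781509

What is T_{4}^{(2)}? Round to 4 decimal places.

T_{3}^{(1)} = (4·8.801025 − 8.878906) / 3 = 8.775065
T_{4}^{(1)} = (4·8.781509 − 8.801025) / 3 = 8.775004
T_{4}^{(2)} = (16·8.775004 − 8.775065) / 15 = 8.775000
(Column j=1 coincides with Simpson's rule on the same nodes.)

8.7750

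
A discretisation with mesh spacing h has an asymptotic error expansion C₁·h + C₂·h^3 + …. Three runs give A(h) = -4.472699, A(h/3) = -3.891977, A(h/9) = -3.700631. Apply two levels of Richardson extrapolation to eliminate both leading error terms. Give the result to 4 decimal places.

-3.6051

First eliminate the h term (factor 3^1 = 3):
  B₁ = (3·(-3.891977) − (-4.472699))/2 = -3.601616
  B₂ = (3·(-3.700631) − (-3.891977))/2 = -3.604958
Then eliminate the h^3 term (factor 3^3 = 27):
  (27·(-3.604958) − (-3.601616))/26 = -3.605087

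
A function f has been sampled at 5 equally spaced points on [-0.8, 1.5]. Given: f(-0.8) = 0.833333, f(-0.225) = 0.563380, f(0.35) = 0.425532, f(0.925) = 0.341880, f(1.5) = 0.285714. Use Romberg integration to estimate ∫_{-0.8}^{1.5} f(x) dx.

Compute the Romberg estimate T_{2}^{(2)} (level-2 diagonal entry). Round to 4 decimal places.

T_{0}^{(0)} (trapezoid, 1 panel, h=2.3000): 1.286904
T_{1}^{(0)} (trapezoid, 2 panels, h=1.1500): 1.132814
T_{2}^{(0)} (trapezoid, 4 panels, h=0.5750): 1.086931
T_{1}^{(1)} = 1.132814 + (1.132814 − 1.286904)/3 = 1.081451
T_{2}^{(1)} = 1.086931 + (1.086931 − 1.132814)/3 = 1.071637
T_{2}^{(2)} = 1.071637 + (1.071637 − 1.081451)/15 = 1.070983

1.0710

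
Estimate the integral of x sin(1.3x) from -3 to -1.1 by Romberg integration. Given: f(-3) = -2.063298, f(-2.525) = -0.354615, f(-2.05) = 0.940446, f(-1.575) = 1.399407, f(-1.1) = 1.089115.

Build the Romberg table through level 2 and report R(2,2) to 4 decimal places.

0.8001

R(0,0) (trapezoid, 1 panel, h=1.9000): -0.925474
R(1,0) (trapezoid, 2 panels, h=0.9500): 0.430687
R(2,0) (trapezoid, 4 panels, h=0.4750): 0.711620
R(1,1) = 0.430687 + (0.430687 − (-0.925474))/3 = 0.882741
R(2,1) = 0.711620 + (0.711620 − 0.430687)/3 = 0.805264
R(2,2) = 0.805264 + (0.805264 − 0.882741)/15 = 0.800099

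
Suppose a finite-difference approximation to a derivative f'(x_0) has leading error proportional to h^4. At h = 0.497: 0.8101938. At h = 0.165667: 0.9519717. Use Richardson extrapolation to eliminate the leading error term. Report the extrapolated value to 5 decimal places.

The leading error scales as h^4; refining by a factor of 3 reduces it by 3^4 = 81.
Extrapolated value = (81·A(h/3) − A(h)) / (81 − 1)
= (81·0.9519717 − 0.8101938) / 80
= 76.2995139 / 80 = 0.9537439

0.95374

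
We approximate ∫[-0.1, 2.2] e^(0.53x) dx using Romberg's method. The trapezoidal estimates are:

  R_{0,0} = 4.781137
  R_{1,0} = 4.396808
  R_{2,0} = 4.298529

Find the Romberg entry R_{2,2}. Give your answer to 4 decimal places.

R_{1,1} = 4.396808 + (4.396808 − 4.781137)/3 = 4.268698
R_{2,1} = 4.298529 + (4.298529 − 4.396808)/3 = 4.265769
R_{2,2} = (16·4.265769 − 4.268698) / 15 = 4.265574
(Column j=1 coincides with Simpson's rule on the same nodes.)

4.2656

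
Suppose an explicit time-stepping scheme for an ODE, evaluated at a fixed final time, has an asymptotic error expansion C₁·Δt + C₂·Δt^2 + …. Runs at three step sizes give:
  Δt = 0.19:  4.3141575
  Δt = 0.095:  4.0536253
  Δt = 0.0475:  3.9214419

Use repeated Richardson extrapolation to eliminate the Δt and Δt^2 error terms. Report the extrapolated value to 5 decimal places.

First eliminate the Δt term (factor 2^1 = 2):
  B₁ = (2·4.0536253 − 4.3141575)/1 = 3.7930931
  B₂ = (2·3.9214419 − 4.0536253)/1 = 3.7892585
Then eliminate the Δt^2 term (factor 2^2 = 4):
  (4·3.7892585 − 3.7930931)/3 = 3.7879803

3.78798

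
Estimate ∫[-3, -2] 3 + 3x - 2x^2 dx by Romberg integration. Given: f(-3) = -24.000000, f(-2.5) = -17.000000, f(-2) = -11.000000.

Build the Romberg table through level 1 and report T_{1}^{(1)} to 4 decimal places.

-17.1667

T_{0}^{(0)} (trapezoid, 1 panel, h=1.0000): -17.500000
T_{1}^{(0)} (trapezoid, 2 panels, h=0.5000): -17.250000
T_{1}^{(1)} = -17.250000 + (-17.250000 − (-17.500000))/3 = -17.166667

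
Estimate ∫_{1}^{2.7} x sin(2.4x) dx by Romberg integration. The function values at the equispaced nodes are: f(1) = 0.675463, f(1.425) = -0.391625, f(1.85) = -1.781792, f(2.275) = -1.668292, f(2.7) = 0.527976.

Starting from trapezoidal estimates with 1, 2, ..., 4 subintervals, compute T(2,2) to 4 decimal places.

-1.4899

T(0,0) (trapezoid, 1 panel, h=1.7000): 1.022923
T(1,0) (trapezoid, 2 panels, h=0.8500): -1.003062
T(2,0) (trapezoid, 4 panels, h=0.4250): -1.376996
T(1,1) = -1.003062 + (-1.003062 − 1.022923)/3 = -1.678390
T(2,1) = -1.376996 + (-1.376996 − (-1.003062))/3 = -1.501641
T(2,2) = -1.501641 + (-1.501641 − (-1.678390))/15 = -1.489858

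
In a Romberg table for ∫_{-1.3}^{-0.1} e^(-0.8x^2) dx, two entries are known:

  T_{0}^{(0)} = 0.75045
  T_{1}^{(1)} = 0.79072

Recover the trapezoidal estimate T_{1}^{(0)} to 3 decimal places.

From T_{1}^{(1)} = (4·T_{1}^{(0)} − T_{0}^{(0)})/3, solve for T_{1}^{(0)}:
4·T_{1}^{(0)} = 3·0.79072 + 0.75045 = 3.12261
T_{1}^{(0)} = 0.78065

0.781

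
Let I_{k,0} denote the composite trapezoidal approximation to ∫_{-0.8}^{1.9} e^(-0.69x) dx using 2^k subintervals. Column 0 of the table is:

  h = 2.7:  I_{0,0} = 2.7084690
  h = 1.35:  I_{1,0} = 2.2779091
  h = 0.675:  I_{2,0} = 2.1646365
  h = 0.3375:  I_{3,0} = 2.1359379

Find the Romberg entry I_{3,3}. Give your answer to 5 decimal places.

2.12634

Richardson extrapolation on the trapezoidal column (denominator 4−1=3):
I_{1,1} = (4·2.2779091 − 2.7084690) / 3 = 2.1343891
I_{2,1} = (4·2.1646365 − 2.2779091) / 3 = 2.1268790
I_{3,1} = 2.1359379 + (2.1359379 − 2.1646365)/3 = 2.1263717
I_{2,2} = 2.1268790 + (2.1268790 − 2.1343891)/15 = 2.1263783
I_{3,2} = 2.1263717 + (2.1263717 − 2.1268790)/15 = 2.1263379
I_{3,3} = (64·2.1263379 − 2.1263783) / 63 = 2.1263373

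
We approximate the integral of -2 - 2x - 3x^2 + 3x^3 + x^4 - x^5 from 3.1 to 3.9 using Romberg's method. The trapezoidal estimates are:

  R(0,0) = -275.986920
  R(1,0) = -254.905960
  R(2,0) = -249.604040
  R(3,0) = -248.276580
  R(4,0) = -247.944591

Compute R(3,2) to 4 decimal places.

R(2,1) = (4·(-249.604040) − (-254.905960)) / 3 = -247.836733
R(3,1) = (4·(-248.276580) − (-249.604040)) / 3 = -247.834093
R(3,2) = -247.834093 + (-247.834093 − (-247.836733))/15 = -247.833917
(Column j=1 coincides with Simpson's rule on the same nodes.)

-247.8339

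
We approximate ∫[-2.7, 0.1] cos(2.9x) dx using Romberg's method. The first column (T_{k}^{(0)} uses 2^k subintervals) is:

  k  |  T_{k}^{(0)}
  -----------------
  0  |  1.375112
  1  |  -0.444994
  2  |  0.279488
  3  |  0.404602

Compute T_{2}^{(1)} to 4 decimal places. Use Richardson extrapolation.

T_{2}^{(1)} = 0.279488 + (0.279488 − (-0.444994))/3 = 0.520982

0.5210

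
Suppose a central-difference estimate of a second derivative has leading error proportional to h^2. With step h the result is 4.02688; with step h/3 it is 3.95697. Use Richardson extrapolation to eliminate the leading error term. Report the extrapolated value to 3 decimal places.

The leading error scales as h^2; refining by a factor of 3 reduces it by 3^2 = 9.
Extrapolated value = (9·A(h/3) − A(h)) / (9 − 1)
= (9·3.95697 − 4.02688) / 8
= 31.58585 / 8 = 3.94823

3.948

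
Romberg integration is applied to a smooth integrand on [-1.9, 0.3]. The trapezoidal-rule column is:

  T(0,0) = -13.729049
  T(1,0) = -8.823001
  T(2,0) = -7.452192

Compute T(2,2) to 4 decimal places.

-6.9824

Richardson extrapolation on the trapezoidal column (denominator 4−1=3):
T(1,1) = -8.823001 + (-8.823001 − (-13.729049))/3 = -7.187652
T(2,1) = (4·(-7.452192) − (-8.823001)) / 3 = -6.995256
T(2,2) = -6.995256 + (-6.995256 − (-7.187652))/15 = -6.982430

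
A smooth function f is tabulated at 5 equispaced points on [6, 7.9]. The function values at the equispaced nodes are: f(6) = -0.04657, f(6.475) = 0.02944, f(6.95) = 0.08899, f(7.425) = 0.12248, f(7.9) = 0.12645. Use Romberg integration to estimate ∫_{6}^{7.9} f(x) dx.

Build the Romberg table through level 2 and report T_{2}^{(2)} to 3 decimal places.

T_{0}^{(0)} (trapezoid, 1 panel, h=1.9000): 0.07589
T_{1}^{(0)} (trapezoid, 2 panels, h=0.9500): 0.12248
T_{2}^{(0)} (trapezoid, 4 panels, h=0.4750): 0.13340
T_{1}^{(1)} = 0.12248 + (0.12248 − 0.07589)/3 = 0.13801
T_{2}^{(1)} = 0.13340 + (0.13340 − 0.12248)/3 = 0.13704
T_{2}^{(2)} = 0.13704 + (0.13704 − 0.13801)/15 = 0.13698

0.137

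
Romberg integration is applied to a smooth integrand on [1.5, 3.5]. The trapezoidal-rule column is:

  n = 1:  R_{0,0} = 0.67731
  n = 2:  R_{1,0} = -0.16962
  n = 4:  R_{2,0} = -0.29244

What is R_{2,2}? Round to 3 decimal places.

Richardson extrapolation on the trapezoidal column (denominator 4−1=3):
R_{1,1} = -0.16962 + (-0.16962 − 0.67731)/3 = -0.45193
R_{2,1} = -0.29244 + (-0.29244 − (-0.16962))/3 = -0.33338
R_{2,2} = -0.33338 + (-0.33338 − (-0.45193))/15 = -0.32548

-0.325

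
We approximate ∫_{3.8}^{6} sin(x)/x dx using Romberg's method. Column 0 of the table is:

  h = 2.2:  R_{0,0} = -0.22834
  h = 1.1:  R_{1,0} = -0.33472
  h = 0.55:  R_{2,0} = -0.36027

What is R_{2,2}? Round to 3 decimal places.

Richardson extrapolation on the trapezoidal column (denominator 4−1=3):
R_{1,1} = (4·(-0.33472) − (-0.22834)) / 3 = -0.37018
R_{2,1} = (4·(-0.36027) − (-0.33472)) / 3 = -0.36879
R_{2,2} = (16·(-0.36879) − (-0.37018)) / 15 = -0.36870

-0.369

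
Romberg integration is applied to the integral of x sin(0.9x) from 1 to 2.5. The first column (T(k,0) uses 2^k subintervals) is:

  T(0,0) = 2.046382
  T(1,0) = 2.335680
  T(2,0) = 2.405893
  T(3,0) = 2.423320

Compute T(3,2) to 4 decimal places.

2.4291

Richardson extrapolation on the trapezoidal column (denominator 4−1=3):
T(2,1) = 2.405893 + (2.405893 − 2.335680)/3 = 2.429297
T(3,1) = (4·2.423320 − 2.405893) / 3 = 2.429129
T(3,2) = (16·2.429129 − 2.429297) / 15 = 2.429118
(Column j=1 coincides with Simpson's rule on the same nodes.)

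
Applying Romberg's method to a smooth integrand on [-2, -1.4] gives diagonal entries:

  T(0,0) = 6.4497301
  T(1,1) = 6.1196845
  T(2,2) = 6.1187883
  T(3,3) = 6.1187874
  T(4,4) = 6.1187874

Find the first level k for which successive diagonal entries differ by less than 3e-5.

|T(1,1) − T(0,0)| = 0.3300456 ≥ 3e-5
|T(2,2) − T(1,1)| = 0.0008962 ≥ 3e-5
|T(3,3) − T(2,2)| = 0.0000009 < 3e-5

k = 3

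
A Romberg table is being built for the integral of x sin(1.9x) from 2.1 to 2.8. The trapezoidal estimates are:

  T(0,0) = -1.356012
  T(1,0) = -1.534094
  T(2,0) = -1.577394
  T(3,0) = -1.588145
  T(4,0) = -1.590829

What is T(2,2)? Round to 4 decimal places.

-1.5917

T(1,1) = -1.534094 + (-1.534094 − (-1.356012))/3 = -1.593455
T(2,1) = -1.577394 + (-1.577394 − (-1.534094))/3 = -1.591827
T(2,2) = (16·(-1.591827) − (-1.593455)) / 15 = -1.591718
(Column j=1 coincides with Simpson's rule on the same nodes.)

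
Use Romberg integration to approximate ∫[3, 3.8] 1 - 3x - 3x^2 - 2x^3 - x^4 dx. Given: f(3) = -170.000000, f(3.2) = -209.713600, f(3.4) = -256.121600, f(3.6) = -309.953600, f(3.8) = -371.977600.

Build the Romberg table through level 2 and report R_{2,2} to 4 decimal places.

R_{0,0} (trapezoid, 1 panel, h=0.8000): -216.791040
R_{1,0} (trapezoid, 2 panels, h=0.4000): -210.844160
R_{2,0} (trapezoid, 4 panels, h=0.2000): -209.355520
R_{1,1} = -210.844160 + (-210.844160 − (-216.791040))/3 = -208.861867
R_{2,1} = -209.355520 + (-209.355520 − (-210.844160))/3 = -208.859307
R_{2,2} = -208.859307 + (-208.859307 − (-208.861867))/15 = -208.859136

-208.8591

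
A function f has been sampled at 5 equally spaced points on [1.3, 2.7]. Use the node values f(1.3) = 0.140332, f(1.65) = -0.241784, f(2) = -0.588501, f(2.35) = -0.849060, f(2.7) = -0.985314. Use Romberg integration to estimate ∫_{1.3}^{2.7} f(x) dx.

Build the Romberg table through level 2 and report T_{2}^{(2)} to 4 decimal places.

T_{0}^{(0)} (trapezoid, 1 panel, h=1.4000): -0.591487
T_{1}^{(0)} (trapezoid, 2 panels, h=0.7000): -0.707694
T_{2}^{(0)} (trapezoid, 4 panels, h=0.3500): -0.735643
T_{1}^{(1)} = -0.707694 + (-0.707694 − (-0.591487))/3 = -0.746430
T_{2}^{(1)} = -0.735643 + (-0.735643 − (-0.707694))/3 = -0.744959
T_{2}^{(2)} = -0.744959 + (-0.744959 − (-0.746430))/15 = -0.744861

-0.7449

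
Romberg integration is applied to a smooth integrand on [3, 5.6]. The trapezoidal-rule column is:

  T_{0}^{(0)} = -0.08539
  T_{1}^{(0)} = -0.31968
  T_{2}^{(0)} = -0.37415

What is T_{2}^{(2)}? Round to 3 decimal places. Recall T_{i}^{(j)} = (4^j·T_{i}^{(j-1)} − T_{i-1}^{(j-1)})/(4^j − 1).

-0.392

T_{1}^{(1)} = -0.31968 + (-0.31968 − (-0.08539))/3 = -0.39778
T_{2}^{(1)} = (4·(-0.37415) − (-0.31968)) / 3 = -0.39231
T_{2}^{(2)} = (16·(-0.39231) − (-0.39778)) / 15 = -0.39195
(Column j=1 coincides with Simpson's rule on the same nodes.)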